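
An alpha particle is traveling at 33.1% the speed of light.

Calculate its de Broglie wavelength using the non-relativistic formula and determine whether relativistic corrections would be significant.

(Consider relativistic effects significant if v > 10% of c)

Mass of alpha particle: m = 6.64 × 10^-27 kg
Yes, relativistic corrections are needed.

Using the non-relativistic de Broglie formula λ = h/(mv):

v = 33.1% × c = 9.923 × 10^7 m/s

λ = h/(mv)
λ = (6.626 × 10^-34 J·s) / (6.64 × 10^-27 kg × 9.923 × 10^7 m/s)
λ = 1.01 × 10^-15 m

Since v = 33.1% of c > 10% of c, relativistic corrections ARE significant and the actual wavelength would differ from this non-relativistic estimate.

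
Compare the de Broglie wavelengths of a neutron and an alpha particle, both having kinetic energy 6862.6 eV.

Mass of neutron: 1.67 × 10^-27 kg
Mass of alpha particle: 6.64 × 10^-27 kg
The neutron has the longer wavelength.

Using λ = h/√(2mKE):

For neutron: λ₁ = h/√(2m₁KE) = 3.46 × 10^-13 m
For alpha particle: λ₂ = h/√(2m₂KE) = 1.73 × 10^-13 m

Since λ ∝ 1/√m at constant kinetic energy, the lighter particle has the longer wavelength.

The neutron has the longer de Broglie wavelength.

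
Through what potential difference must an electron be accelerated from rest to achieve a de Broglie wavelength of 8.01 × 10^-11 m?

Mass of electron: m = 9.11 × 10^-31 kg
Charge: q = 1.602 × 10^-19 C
234 V

From λ = h/√(2mqV), we solve for V:

λ² = h²/(2mqV)
V = h²/(2mqλ²)
V = (6.626 × 10^-34 J·s)² / (2 × 9.11 × 10^-31 kg × 1.602 × 10^-19 C × (8.01 × 10^-11 m)²)
V = 234 V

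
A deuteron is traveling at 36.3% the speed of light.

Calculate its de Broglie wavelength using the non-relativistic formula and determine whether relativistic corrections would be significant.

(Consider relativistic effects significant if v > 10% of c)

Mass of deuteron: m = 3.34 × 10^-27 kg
Yes, relativistic corrections are needed.

Using the non-relativistic de Broglie formula λ = h/(mv):

v = 36.3% × c = 1.088 × 10^8 m/s

λ = h/(mv)
λ = (6.626 × 10^-34 J·s) / (3.34 × 10^-27 kg × 1.088 × 10^8 m/s)
λ = 1.82 × 10^-15 m

Since v = 36.3% of c > 10% of c, relativistic corrections ARE significant and the actual wavelength would differ from this non-relativistic estimate.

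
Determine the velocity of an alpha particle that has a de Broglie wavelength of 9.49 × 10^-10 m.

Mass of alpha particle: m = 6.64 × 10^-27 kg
1.05 × 10^2 m/s

From the de Broglie relation λ = h/(mv), we solve for v:

v = h/(mλ)
v = (6.626 × 10^-34 J·s) / (6.64 × 10^-27 kg × 9.49 × 10^-10 m)
v = 1.05 × 10^2 m/s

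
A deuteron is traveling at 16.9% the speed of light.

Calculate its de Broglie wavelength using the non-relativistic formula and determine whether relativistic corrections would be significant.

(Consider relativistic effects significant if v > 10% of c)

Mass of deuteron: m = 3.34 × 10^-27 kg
Yes, relativistic corrections are needed.

Using the non-relativistic de Broglie formula λ = h/(mv):

v = 16.9% × c = 5.066 × 10^7 m/s

λ = h/(mv)
λ = (6.626 × 10^-34 J·s) / (3.34 × 10^-27 kg × 5.066 × 10^7 m/s)
λ = 3.92 × 10^-15 m

Since v = 16.9% of c > 10% of c, relativistic corrections ARE significant and the actual wavelength would differ from this non-relativistic estimate.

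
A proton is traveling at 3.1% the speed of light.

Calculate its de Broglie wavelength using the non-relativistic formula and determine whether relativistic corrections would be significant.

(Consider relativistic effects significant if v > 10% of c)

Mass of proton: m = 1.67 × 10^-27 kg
No, relativistic corrections are not needed.

Using the non-relativistic de Broglie formula λ = h/(mv):

v = 3.1% × c = 9.294 × 10^6 m/s

λ = h/(mv)
λ = (6.626 × 10^-34 J·s) / (1.67 × 10^-27 kg × 9.294 × 10^6 m/s)
λ = 4.27 × 10^-14 m

Since v = 3.1% of c < 10% of c, relativistic corrections are NOT significant and this non-relativistic result is a good approximation.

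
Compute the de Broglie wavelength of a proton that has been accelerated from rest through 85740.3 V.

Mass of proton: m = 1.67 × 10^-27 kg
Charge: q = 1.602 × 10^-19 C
9.78 × 10^-14 m

When a particle is accelerated through voltage V, it gains kinetic energy KE = qV.

The de Broglie wavelength is then λ = h/√(2mqV):

λ = h/√(2mqV)
λ = (6.626 × 10^-34 J·s) / √(2 × 1.67 × 10^-27 kg × 1.602 × 10^-19 C × 85740.3 V)
λ = 9.78 × 10^-14 m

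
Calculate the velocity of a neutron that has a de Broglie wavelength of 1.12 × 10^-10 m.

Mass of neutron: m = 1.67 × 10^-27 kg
3.54 × 10^3 m/s

From the de Broglie relation λ = h/(mv), we solve for v:

v = h/(mλ)
v = (6.626 × 10^-34 J·s) / (1.67 × 10^-27 kg × 1.12 × 10^-10 m)
v = 3.54 × 10^3 m/s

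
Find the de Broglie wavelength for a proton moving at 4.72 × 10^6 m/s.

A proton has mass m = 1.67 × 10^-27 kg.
8.41 × 10^-14 m

Using the de Broglie relation λ = h/(mv):

λ = h/(mv)
λ = (6.626 × 10^-34 J·s) / (1.67 × 10^-27 kg × 4.72 × 10^6 m/s)
λ = 8.41 × 10^-14 m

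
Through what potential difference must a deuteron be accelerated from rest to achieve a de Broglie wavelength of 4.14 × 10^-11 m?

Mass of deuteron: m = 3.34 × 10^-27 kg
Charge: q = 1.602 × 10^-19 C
2.39 × 10^-1 V

From λ = h/√(2mqV), we solve for V:

λ² = h²/(2mqV)
V = h²/(2mqλ²)
V = (6.626 × 10^-34 J·s)² / (2 × 3.34 × 10^-27 kg × 1.602 × 10^-19 C × (4.14 × 10^-11 m)²)
V = 2.39 × 10^-1 V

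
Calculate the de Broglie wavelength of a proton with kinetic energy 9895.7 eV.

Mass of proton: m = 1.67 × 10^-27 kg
2.88 × 10^-13 m

Using λ = h/√(2mKE):

First convert KE to Joules: KE = 9895.7 eV = 1.585 × 10^-15 J

λ = h/√(2mKE)
λ = (6.626 × 10^-34 J·s) / √(2 × 1.67 × 10^-27 kg × 1.585 × 10^-15 J)
λ = 2.88 × 10^-13 m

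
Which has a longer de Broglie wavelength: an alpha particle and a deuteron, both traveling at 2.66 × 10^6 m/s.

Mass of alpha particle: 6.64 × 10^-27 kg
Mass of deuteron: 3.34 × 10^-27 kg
The deuteron has the longer wavelength.

Using λ = h/(mv), since both particles have the same velocity, the wavelength depends only on mass.

For alpha particle: λ₁ = h/(m₁v) = 3.75 × 10^-14 m
For deuteron: λ₂ = h/(m₂v) = 7.46 × 10^-14 m

Since λ ∝ 1/m at constant velocity, the lighter particle has the longer wavelength.

The deuteron has the longer de Broglie wavelength.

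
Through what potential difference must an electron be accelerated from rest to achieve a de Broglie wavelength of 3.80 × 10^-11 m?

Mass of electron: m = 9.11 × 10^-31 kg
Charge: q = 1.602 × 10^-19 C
1.04 × 10^3 V

From λ = h/√(2mqV), we solve for V:

λ² = h²/(2mqV)
V = h²/(2mqλ²)
V = (6.626 × 10^-34 J·s)² / (2 × 9.11 × 10^-31 kg × 1.602 × 10^-19 C × (3.80 × 10^-11 m)²)
V = 1.04 × 10^3 V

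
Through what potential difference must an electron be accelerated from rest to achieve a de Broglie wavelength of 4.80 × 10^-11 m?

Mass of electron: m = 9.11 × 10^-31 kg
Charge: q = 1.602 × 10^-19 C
653 V

From λ = h/√(2mqV), we solve for V:

λ² = h²/(2mqV)
V = h²/(2mqλ²)
V = (6.626 × 10^-34 J·s)² / (2 × 9.11 × 10^-31 kg × 1.602 × 10^-19 C × (4.80 × 10^-11 m)²)
V = 653 V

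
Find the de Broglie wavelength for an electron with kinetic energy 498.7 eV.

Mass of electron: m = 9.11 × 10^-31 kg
5.49 × 10^-11 m

Using λ = h/√(2mKE):

First convert KE to Joules: KE = 498.7 eV = 7.990 × 10^-17 J

λ = h/√(2mKE)
λ = (6.626 × 10^-34 J·s) / √(2 × 9.11 × 10^-31 kg × 7.990 × 10^-17 J)
λ = 5.49 × 10^-11 m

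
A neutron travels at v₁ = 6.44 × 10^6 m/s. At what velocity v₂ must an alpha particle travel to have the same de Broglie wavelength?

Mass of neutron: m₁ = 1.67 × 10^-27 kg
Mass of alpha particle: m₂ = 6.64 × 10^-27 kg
v₂ = 1.62 × 10^6 m/s

For equal de Broglie wavelengths: λ₁ = λ₂

h/(m₁v₁) = h/(m₂v₂)
m₁v₁ = m₂v₂
v₂ = v₁ · (m₁/m₂)

v₂ = 6.44 × 10^6 m/s × (1.67 × 10^-27 kg / 6.64 × 10^-27 kg)
v₂ = 1.62 × 10^6 m/s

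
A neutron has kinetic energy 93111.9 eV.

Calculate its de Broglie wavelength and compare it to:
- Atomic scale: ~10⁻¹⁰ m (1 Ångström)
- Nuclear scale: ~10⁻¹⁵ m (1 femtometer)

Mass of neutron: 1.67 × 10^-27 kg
λ = 9.39 × 10^-14 m, which is between nuclear and atomic scales.

Using λ = h/√(2mKE):

KE = 93111.9 eV = 1.492 × 10^-14 J

λ = h/√(2mKE)
λ = (6.626 × 10^-34 J·s) / √(2 × 1.67 × 10^-27 kg × 1.492 × 10^-14 J)
λ = 9.39 × 10^-14 m

Comparison:
- Atomic scale (10⁻¹⁰ m): λ is 0.00094× this size
- Nuclear scale (10⁻¹⁵ m): λ is 94× this size

The wavelength is between nuclear and atomic scales.

This wavelength is appropriate for probing atomic structure but too large for nuclear physics experiments.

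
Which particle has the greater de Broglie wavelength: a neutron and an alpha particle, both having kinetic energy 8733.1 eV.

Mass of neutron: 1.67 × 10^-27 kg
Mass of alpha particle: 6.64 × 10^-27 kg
The neutron has the longer wavelength.

Using λ = h/√(2mKE):

For neutron: λ₁ = h/√(2m₁KE) = 3.07 × 10^-13 m
For alpha particle: λ₂ = h/√(2m₂KE) = 1.54 × 10^-13 m

Since λ ∝ 1/√m at constant kinetic energy, the lighter particle has the longer wavelength.

The neutron has the longer de Broglie wavelength.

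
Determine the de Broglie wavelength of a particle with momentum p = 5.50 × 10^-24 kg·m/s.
1.20 × 10^-10 m

Using the de Broglie relation λ = h/p:

λ = h/p
λ = (6.626 × 10^-34 J·s) / (5.50 × 10^-24 kg·m/s)
λ = 1.20 × 10^-10 m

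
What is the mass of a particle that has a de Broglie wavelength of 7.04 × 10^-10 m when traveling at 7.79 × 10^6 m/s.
1.21 × 10^-31 kg

From the de Broglie relation λ = h/(mv), we solve for m:

m = h/(λv)
m = (6.626 × 10^-34 J·s) / (7.04 × 10^-10 m × 7.79 × 10^6 m/s)
m = 1.21 × 10^-31 kg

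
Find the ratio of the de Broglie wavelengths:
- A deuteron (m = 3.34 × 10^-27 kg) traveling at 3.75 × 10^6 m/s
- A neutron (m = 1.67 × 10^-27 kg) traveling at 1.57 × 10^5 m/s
λ₁/λ₂ = 0.0209

Using λ = h/(mv):

λ₁ = h/(m₁v₁) = 5.29 × 10^-14 m
λ₂ = h/(m₂v₂) = 2.53 × 10^-12 m

Ratio λ₁/λ₂ = (m₂v₂)/(m₁v₁)
         = (1.67 × 10^-27 kg × 1.57 × 10^5 m/s) / (3.34 × 10^-27 kg × 3.75 × 10^6 m/s)
         = 0.0209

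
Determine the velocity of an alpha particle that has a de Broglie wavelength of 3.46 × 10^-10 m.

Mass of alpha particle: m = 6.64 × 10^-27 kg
2.88 × 10^2 m/s

From the de Broglie relation λ = h/(mv), we solve for v:

v = h/(mλ)
v = (6.626 × 10^-34 J·s) / (6.64 × 10^-27 kg × 3.46 × 10^-10 m)
v = 2.88 × 10^2 m/s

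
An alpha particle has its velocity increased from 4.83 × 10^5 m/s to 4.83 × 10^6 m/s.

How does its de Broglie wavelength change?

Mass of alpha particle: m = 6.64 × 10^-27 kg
The wavelength decreases by a factor of 10.

Using λ = h/(mv):

Initial wavelength: λ₁ = h/(mv₁) = 2.07 × 10^-13 m
Final wavelength: λ₂ = h/(mv₂) = 2.07 × 10^-14 m

Since λ ∝ 1/v, when velocity increases by a factor of 10, the wavelength decreases by a factor of 10.

λ₂/λ₁ = v₁/v₂ = 1/10

The wavelength decreases by a factor of 10.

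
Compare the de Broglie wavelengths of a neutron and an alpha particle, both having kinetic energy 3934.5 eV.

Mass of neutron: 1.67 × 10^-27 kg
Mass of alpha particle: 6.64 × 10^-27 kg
The neutron has the longer wavelength.

Using λ = h/√(2mKE):

For neutron: λ₁ = h/√(2m₁KE) = 4.57 × 10^-13 m
For alpha particle: λ₂ = h/√(2m₂KE) = 2.29 × 10^-13 m

Since λ ∝ 1/√m at constant kinetic energy, the lighter particle has the longer wavelength.

The neutron has the longer de Broglie wavelength.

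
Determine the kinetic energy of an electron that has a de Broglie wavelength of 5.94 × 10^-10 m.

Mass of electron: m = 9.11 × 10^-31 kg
6.83 × 10^-19 J (or 4.26 eV)

From λ = h/√(2mKE), we solve for KE:

λ² = h²/(2mKE)
KE = h²/(2mλ²)
KE = (6.626 × 10^-34 J·s)² / (2 × 9.11 × 10^-31 kg × (5.94 × 10^-10 m)²)
KE = 6.83 × 10^-19 J
KE = 4.26 eV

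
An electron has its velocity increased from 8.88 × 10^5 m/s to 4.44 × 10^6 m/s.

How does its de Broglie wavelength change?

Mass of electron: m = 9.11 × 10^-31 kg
The wavelength decreases by a factor of 5.

Using λ = h/(mv):

Initial wavelength: λ₁ = h/(mv₁) = 8.19 × 10^-10 m
Final wavelength: λ₂ = h/(mv₂) = 1.64 × 10^-10 m

Since λ ∝ 1/v, when velocity increases by a factor of 5, the wavelength decreases by a factor of 5.

λ₂/λ₁ = v₁/v₂ = 1/5

The wavelength decreases by a factor of 5.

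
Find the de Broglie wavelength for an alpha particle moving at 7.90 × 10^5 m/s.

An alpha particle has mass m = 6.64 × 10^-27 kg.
1.26 × 10^-13 m

Using the de Broglie relation λ = h/(mv):

λ = h/(mv)
λ = (6.626 × 10^-34 J·s) / (6.64 × 10^-27 kg × 7.90 × 10^5 m/s)
λ = 1.26 × 10^-13 m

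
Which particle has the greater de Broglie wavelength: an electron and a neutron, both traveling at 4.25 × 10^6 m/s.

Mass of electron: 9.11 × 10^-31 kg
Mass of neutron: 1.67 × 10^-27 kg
The electron has the longer wavelength.

Using λ = h/(mv), since both particles have the same velocity, the wavelength depends only on mass.

For electron: λ₁ = h/(m₁v) = 1.71 × 10^-10 m
For neutron: λ₂ = h/(m₂v) = 9.34 × 10^-14 m

Since λ ∝ 1/m at constant velocity, the lighter particle has the longer wavelength.

The electron has the longer de Broglie wavelength.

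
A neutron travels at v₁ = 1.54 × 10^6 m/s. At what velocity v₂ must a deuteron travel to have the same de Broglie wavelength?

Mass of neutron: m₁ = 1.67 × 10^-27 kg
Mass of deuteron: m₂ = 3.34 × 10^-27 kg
v₂ = 7.70 × 10^5 m/s

For equal de Broglie wavelengths: λ₁ = λ₂

h/(m₁v₁) = h/(m₂v₂)
m₁v₁ = m₂v₂
v₂ = v₁ · (m₁/m₂)

v₂ = 1.54 × 10^6 m/s × (1.67 × 10^-27 kg / 3.34 × 10^-27 kg)
v₂ = 7.70 × 10^5 m/s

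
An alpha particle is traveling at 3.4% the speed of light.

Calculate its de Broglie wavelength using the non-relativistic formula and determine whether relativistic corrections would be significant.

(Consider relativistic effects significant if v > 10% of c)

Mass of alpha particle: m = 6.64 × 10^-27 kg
No, relativistic corrections are not needed.

Using the non-relativistic de Broglie formula λ = h/(mv):

v = 3.4% × c = 1.019 × 10^7 m/s

λ = h/(mv)
λ = (6.626 × 10^-34 J·s) / (6.64 × 10^-27 kg × 1.019 × 10^7 m/s)
λ = 9.79 × 10^-15 m

Since v = 3.4% of c < 10% of c, relativistic corrections are NOT significant and this non-relativistic result is a good approximation.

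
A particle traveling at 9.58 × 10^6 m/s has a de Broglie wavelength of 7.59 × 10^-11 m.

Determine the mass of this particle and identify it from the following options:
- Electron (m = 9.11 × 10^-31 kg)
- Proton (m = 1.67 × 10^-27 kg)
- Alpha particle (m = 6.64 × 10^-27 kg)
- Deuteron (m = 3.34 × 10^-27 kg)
The particle is an electron.

From λ = h/(mv), solve for mass:

m = h/(λv)
m = (6.626 × 10^-34 J·s) / (7.59 × 10^-11 m × 9.58 × 10^6 m/s)
m = 9.11 × 10^-31 kg

Comparing with the listed masses, this is closest to an electron.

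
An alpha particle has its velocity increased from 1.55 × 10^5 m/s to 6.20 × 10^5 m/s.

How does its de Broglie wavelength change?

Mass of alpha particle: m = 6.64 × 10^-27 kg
The wavelength decreases by a factor of 4.

Using λ = h/(mv):

Initial wavelength: λ₁ = h/(mv₁) = 6.44 × 10^-13 m
Final wavelength: λ₂ = h/(mv₂) = 1.61 × 10^-13 m

Since λ ∝ 1/v, when velocity increases by a factor of 4, the wavelength decreases by a factor of 4.

λ₂/λ₁ = v₁/v₂ = 1/4

The wavelength decreases by a factor of 4.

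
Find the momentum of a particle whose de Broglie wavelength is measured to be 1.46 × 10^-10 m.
4.54 × 10^-24 kg·m/s

From the de Broglie relation λ = h/p, we solve for p:

p = h/λ
p = (6.626 × 10^-34 J·s) / (1.46 × 10^-10 m)
p = 4.54 × 10^-24 kg·m/s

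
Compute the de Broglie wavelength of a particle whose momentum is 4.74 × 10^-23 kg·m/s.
1.40 × 10^-11 m

Using the de Broglie relation λ = h/p:

λ = h/p
λ = (6.626 × 10^-34 J·s) / (4.74 × 10^-23 kg·m/s)
λ = 1.40 × 10^-11 m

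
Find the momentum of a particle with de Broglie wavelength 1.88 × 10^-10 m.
3.52 × 10^-24 kg·m/s

From the de Broglie relation λ = h/p, we solve for p:

p = h/λ
p = (6.626 × 10^-34 J·s) / (1.88 × 10^-10 m)
p = 3.52 × 10^-24 kg·m/s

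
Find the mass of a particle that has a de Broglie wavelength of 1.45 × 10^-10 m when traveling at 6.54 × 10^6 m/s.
6.99 × 10^-31 kg

From the de Broglie relation λ = h/(mv), we solve for m:

m = h/(λv)
m = (6.626 × 10^-34 J·s) / (1.45 × 10^-10 m × 6.54 × 10^6 m/s)
m = 6.99 × 10^-31 kg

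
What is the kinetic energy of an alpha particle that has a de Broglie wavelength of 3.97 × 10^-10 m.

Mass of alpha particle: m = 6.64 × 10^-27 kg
2.10 × 10^-22 J (or 1.31 × 10^-3 eV)

From λ = h/√(2mKE), we solve for KE:

λ² = h²/(2mKE)
KE = h²/(2mλ²)
KE = (6.626 × 10^-34 J·s)² / (2 × 6.64 × 10^-27 kg × (3.97 × 10^-10 m)²)
KE = 2.10 × 10^-22 J
KE = 1.31 × 10^-3 eV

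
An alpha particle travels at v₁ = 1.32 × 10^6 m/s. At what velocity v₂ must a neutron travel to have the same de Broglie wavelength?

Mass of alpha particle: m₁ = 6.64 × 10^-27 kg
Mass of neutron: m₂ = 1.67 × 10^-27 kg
v₂ = 5.25 × 10^6 m/s

For equal de Broglie wavelengths: λ₁ = λ₂

h/(m₁v₁) = h/(m₂v₂)
m₁v₁ = m₂v₂
v₂ = v₁ · (m₁/m₂)

v₂ = 1.32 × 10^6 m/s × (6.64 × 10^-27 kg / 1.67 × 10^-27 kg)
v₂ = 5.25 × 10^6 m/s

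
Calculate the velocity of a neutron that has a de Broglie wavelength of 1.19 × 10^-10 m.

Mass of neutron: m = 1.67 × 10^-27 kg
3.33 × 10^3 m/s

From the de Broglie relation λ = h/(mv), we solve for v:

v = h/(mλ)
v = (6.626 × 10^-34 J·s) / (1.67 × 10^-27 kg × 1.19 × 10^-10 m)
v = 3.33 × 10^3 m/s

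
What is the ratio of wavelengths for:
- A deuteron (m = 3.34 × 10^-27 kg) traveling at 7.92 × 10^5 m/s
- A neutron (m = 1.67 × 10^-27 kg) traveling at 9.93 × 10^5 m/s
λ₁/λ₂ = 0.627

Using λ = h/(mv):

λ₁ = h/(m₁v₁) = 2.50 × 10^-13 m
λ₂ = h/(m₂v₂) = 4.00 × 10^-13 m

Ratio λ₁/λ₂ = (m₂v₂)/(m₁v₁)
         = (1.67 × 10^-27 kg × 9.93 × 10^5 m/s) / (3.34 × 10^-27 kg × 7.92 × 10^5 m/s)
         = 0.627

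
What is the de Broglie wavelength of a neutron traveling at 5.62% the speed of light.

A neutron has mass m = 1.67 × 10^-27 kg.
2.35 × 10^-14 m

Using the de Broglie relation λ = h/(mv):

v = 5.62% × c = 1.685 × 10^7 m/s

λ = h/(mv)
λ = (6.626 × 10^-34 J·s) / (1.67 × 10^-27 kg × 1.685 × 10^7 m/s)
λ = 2.35 × 10^-14 m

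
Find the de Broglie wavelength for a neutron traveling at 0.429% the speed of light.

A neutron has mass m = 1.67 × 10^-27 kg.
3.09 × 10^-13 m

Using the de Broglie relation λ = h/(mv):

v = 0.429% × c = 1.286 × 10^6 m/s

λ = h/(mv)
λ = (6.626 × 10^-34 J·s) / (1.67 × 10^-27 kg × 1.286 × 10^6 m/s)
λ = 3.09 × 10^-13 m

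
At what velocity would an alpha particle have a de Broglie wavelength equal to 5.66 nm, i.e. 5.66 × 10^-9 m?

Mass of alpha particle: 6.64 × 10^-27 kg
1.76 × 10^1 m/s

From λ = h/(mv), solve for v:

v = h/(mλ)
v = (6.626 × 10^-34 J·s) / (6.64 × 10^-27 kg × 5.66 × 10^-9 m)
v = 1.76 × 10^1 m/s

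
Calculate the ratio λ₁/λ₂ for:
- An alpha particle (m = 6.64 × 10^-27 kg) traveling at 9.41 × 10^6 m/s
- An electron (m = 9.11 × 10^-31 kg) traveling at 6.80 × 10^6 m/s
λ₁/λ₂ = 9.91 × 10^-5

Using λ = h/(mv):

λ₁ = h/(m₁v₁) = 1.06 × 10^-14 m
λ₂ = h/(m₂v₂) = 1.07 × 10^-10 m

Ratio λ₁/λ₂ = (m₂v₂)/(m₁v₁)
         = (9.11 × 10^-31 kg × 6.80 × 10^6 m/s) / (6.64 × 10^-27 kg × 9.41 × 10^6 m/s)
         = 9.91 × 10^-5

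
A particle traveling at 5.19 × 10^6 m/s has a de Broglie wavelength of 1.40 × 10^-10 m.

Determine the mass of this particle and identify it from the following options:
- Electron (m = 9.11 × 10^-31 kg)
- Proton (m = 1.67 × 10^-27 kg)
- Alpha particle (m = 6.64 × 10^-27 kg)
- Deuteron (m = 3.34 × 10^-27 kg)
The particle is an electron.

From λ = h/(mv), solve for mass:

m = h/(λv)
m = (6.626 × 10^-34 J·s) / (1.40 × 10^-10 m × 5.19 × 10^6 m/s)
m = 9.12 × 10^-31 kg

Comparing with the listed masses, this is closest to an electron.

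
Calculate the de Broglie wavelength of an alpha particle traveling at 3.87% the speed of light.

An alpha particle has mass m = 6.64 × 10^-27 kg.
8.60 × 10^-15 m

Using the de Broglie relation λ = h/(mv):

v = 3.87% × c = 1.160 × 10^7 m/s

λ = h/(mv)
λ = (6.626 × 10^-34 J·s) / (6.64 × 10^-27 kg × 1.160 × 10^7 m/s)
λ = 8.60 × 10^-15 m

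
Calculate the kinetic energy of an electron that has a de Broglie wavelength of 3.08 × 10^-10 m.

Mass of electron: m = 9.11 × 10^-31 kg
2.54 × 10^-18 J (or 15.9 eV)

From λ = h/√(2mKE), we solve for KE:

λ² = h²/(2mKE)
KE = h²/(2mλ²)
KE = (6.626 × 10^-34 J·s)² / (2 × 9.11 × 10^-31 kg × (3.08 × 10^-10 m)²)
KE = 2.54 × 10^-18 J
KE = 15.9 eV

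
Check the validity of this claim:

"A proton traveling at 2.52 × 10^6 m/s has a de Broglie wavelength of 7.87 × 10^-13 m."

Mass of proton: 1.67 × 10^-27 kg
False

The claim is incorrect.

Using λ = h/(mv):
λ = (6.626 × 10^-34 J·s) / (1.67 × 10^-27 kg × 2.52 × 10^6 m/s)
λ = 1.57 × 10^-13 m

The actual wavelength differs from the claimed 7.87 × 10^-13 m.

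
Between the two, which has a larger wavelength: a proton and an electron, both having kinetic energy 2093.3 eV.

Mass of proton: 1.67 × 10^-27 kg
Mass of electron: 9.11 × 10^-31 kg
The electron has the longer wavelength.

Using λ = h/√(2mKE):

For proton: λ₁ = h/√(2m₁KE) = 6.26 × 10^-13 m
For electron: λ₂ = h/√(2m₂KE) = 2.68 × 10^-11 m

Since λ ∝ 1/√m at constant kinetic energy, the lighter particle has the longer wavelength.

The electron has the longer de Broglie wavelength.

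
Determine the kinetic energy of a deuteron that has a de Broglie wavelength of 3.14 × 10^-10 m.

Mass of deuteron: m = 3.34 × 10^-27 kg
6.67 × 10^-22 J (or 4.16 × 10^-3 eV)

From λ = h/√(2mKE), we solve for KE:

λ² = h²/(2mKE)
KE = h²/(2mλ²)
KE = (6.626 × 10^-34 J·s)² / (2 × 3.34 × 10^-27 kg × (3.14 × 10^-10 m)²)
KE = 6.67 × 10^-22 J
KE = 4.16 × 10^-3 eV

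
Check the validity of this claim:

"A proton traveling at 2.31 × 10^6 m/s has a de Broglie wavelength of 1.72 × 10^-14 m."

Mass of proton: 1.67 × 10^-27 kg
False

The claim is incorrect.

Using λ = h/(mv):
λ = (6.626 × 10^-34 J·s) / (1.67 × 10^-27 kg × 2.31 × 10^6 m/s)
λ = 1.72 × 10^-13 m

The actual wavelength differs from the claimed 1.72 × 10^-14 m.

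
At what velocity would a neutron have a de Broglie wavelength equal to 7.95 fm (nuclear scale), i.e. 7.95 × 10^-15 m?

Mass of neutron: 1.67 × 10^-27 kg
4.99 × 10^7 m/s

From λ = h/(mv), solve for v:

v = h/(mλ)
v = (6.626 × 10^-34 J·s) / (1.67 × 10^-27 kg × 7.95 × 10^-15 m)
v = 4.99 × 10^7 m/s

Note: This velocity is 16.6% of the speed of light, so relativistic corrections would be needed for a more accurate calculation.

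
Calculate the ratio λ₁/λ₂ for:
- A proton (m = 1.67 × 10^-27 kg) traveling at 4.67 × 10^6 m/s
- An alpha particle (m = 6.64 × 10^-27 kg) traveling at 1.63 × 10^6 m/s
λ₁/λ₂ = 1.39

Using λ = h/(mv):

λ₁ = h/(m₁v₁) = 8.50 × 10^-14 m
λ₂ = h/(m₂v₂) = 6.12 × 10^-14 m

Ratio λ₁/λ₂ = (m₂v₂)/(m₁v₁)
         = (6.64 × 10^-27 kg × 1.63 × 10^6 m/s) / (1.67 × 10^-27 kg × 4.67 × 10^6 m/s)
         = 1.39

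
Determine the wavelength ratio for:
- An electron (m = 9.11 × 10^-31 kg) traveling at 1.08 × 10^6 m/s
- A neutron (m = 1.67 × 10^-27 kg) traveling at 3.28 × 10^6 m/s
λ₁/λ₂ = 5.57 × 10^3

Using λ = h/(mv):

λ₁ = h/(m₁v₁) = 6.73 × 10^-10 m
λ₂ = h/(m₂v₂) = 1.21 × 10^-13 m

Ratio λ₁/λ₂ = (m₂v₂)/(m₁v₁)
         = (1.67 × 10^-27 kg × 3.28 × 10^6 m/s) / (9.11 × 10^-31 kg × 1.08 × 10^6 m/s)
         = 5.57 × 10^3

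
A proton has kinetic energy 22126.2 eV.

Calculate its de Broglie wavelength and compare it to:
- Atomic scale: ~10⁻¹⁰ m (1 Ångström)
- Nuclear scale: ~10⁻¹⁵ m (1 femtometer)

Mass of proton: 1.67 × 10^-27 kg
λ = 1.93 × 10^-13 m, which is between nuclear and atomic scales.

Using λ = h/√(2mKE):

KE = 22126.2 eV = 3.545 × 10^-15 J

λ = h/√(2mKE)
λ = (6.626 × 10^-34 J·s) / √(2 × 1.67 × 10^-27 kg × 3.545 × 10^-15 J)
λ = 1.93 × 10^-13 m

Comparison:
- Atomic scale (10⁻¹⁰ m): λ is 0.0019× this size
- Nuclear scale (10⁻¹⁵ m): λ is 1.9e+02× this size

The wavelength is between nuclear and atomic scales.

This wavelength is appropriate for probing atomic structure but too large for nuclear physics experiments.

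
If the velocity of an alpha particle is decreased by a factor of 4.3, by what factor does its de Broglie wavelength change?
The wavelength increases by a factor of 4.3.

From λ = h/(mv), the wavelength is inversely proportional to velocity:

λ ∝ 1/v

If v → v/4.3, then λ → 4.3λ

When velocity is decreased by a factor of 4.3, the wavelength increases by a factor of 4.3.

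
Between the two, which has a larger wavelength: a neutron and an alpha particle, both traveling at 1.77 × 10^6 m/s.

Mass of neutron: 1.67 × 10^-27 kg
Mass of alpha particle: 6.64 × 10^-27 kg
The neutron has the longer wavelength.

Using λ = h/(mv), since both particles have the same velocity, the wavelength depends only on mass.

For neutron: λ₁ = h/(m₁v) = 2.24 × 10^-13 m
For alpha particle: λ₂ = h/(m₂v) = 5.64 × 10^-14 m

Since λ ∝ 1/m at constant velocity, the lighter particle has the longer wavelength.

The neutron has the longer de Broglie wavelength.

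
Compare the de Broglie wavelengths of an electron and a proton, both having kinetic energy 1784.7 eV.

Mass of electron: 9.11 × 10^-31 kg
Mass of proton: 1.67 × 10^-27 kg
The electron has the longer wavelength.

Using λ = h/√(2mKE):

For electron: λ₁ = h/√(2m₁KE) = 2.90 × 10^-11 m
For proton: λ₂ = h/√(2m₂KE) = 6.78 × 10^-13 m

Since λ ∝ 1/√m at constant kinetic energy, the lighter particle has the longer wavelength.

The electron has the longer de Broglie wavelength.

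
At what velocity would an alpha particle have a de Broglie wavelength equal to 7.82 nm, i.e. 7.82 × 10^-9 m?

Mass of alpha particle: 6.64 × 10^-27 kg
1.28 × 10^1 m/s

From λ = h/(mv), solve for v:

v = h/(mλ)
v = (6.626 × 10^-34 J·s) / (6.64 × 10^-27 kg × 7.82 × 10^-9 m)
v = 1.28 × 10^1 m/s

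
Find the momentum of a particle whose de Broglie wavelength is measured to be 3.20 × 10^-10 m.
2.07 × 10^-24 kg·m/s

From the de Broglie relation λ = h/p, we solve for p:

p = h/λ
p = (6.626 × 10^-34 J·s) / (3.20 × 10^-10 m)
p = 2.07 × 10^-24 kg·m/s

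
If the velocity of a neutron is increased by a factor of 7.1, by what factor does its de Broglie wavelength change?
The wavelength decreases by a factor of 7.1.

From λ = h/(mv), the wavelength is inversely proportional to velocity:

λ ∝ 1/v

If v → 7.1v, then λ → λ/7.1

When velocity is increased by a factor of 7.1, the wavelength decreases by a factor of 7.1.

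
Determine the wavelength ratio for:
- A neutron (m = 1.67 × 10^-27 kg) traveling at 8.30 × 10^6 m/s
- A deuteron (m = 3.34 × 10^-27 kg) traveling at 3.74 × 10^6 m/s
λ₁/λ₂ = 0.901

Using λ = h/(mv):

λ₁ = h/(m₁v₁) = 4.78 × 10^-14 m
λ₂ = h/(m₂v₂) = 5.30 × 10^-14 m

Ratio λ₁/λ₂ = (m₂v₂)/(m₁v₁)
         = (3.34 × 10^-27 kg × 3.74 × 10^6 m/s) / (1.67 × 10^-27 kg × 8.30 × 10^6 m/s)
         = 0.901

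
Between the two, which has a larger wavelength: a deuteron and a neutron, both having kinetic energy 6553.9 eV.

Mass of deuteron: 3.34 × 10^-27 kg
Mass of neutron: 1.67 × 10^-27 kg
The neutron has the longer wavelength.

Using λ = h/√(2mKE):

For deuteron: λ₁ = h/√(2m₁KE) = 2.50 × 10^-13 m
For neutron: λ₂ = h/√(2m₂KE) = 3.54 × 10^-13 m

Since λ ∝ 1/√m at constant kinetic energy, the lighter particle has the longer wavelength.

The neutron has the longer de Broglie wavelength.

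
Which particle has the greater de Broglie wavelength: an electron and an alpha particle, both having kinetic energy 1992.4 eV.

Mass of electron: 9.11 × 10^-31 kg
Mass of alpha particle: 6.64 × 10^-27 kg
The electron has the longer wavelength.

Using λ = h/√(2mKE):

For electron: λ₁ = h/√(2m₁KE) = 2.75 × 10^-11 m
For alpha particle: λ₂ = h/√(2m₂KE) = 3.22 × 10^-13 m

Since λ ∝ 1/√m at constant kinetic energy, the lighter particle has the longer wavelength.

The electron has the longer de Broglie wavelength.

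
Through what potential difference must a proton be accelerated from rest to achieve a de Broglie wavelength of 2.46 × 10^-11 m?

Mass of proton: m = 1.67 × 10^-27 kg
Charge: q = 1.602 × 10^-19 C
1.36 V

From λ = h/√(2mqV), we solve for V:

λ² = h²/(2mqV)
V = h²/(2mqλ²)
V = (6.626 × 10^-34 J·s)² / (2 × 1.67 × 10^-27 kg × 1.602 × 10^-19 C × (2.46 × 10^-11 m)²)
V = 1.36 V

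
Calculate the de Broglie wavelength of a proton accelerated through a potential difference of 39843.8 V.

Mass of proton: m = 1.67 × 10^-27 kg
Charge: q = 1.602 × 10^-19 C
1.44 × 10^-13 m

When a particle is accelerated through voltage V, it gains kinetic energy KE = qV.

The de Broglie wavelength is then λ = h/√(2mqV):

λ = h/√(2mqV)
λ = (6.626 × 10^-34 J·s) / √(2 × 1.67 × 10^-27 kg × 1.602 × 10^-19 C × 39843.8 V)
λ = 1.44 × 10^-13 m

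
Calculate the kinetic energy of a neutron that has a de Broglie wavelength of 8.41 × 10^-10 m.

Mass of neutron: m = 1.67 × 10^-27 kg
1.86 × 10^-22 J (or 1.16 × 10^-3 eV)

From λ = h/√(2mKE), we solve for KE:

λ² = h²/(2mKE)
KE = h²/(2mλ²)
KE = (6.626 × 10^-34 J·s)² / (2 × 1.67 × 10^-27 kg × (8.41 × 10^-10 m)²)
KE = 1.86 × 10^-22 J
KE = 1.16 × 10^-3 eV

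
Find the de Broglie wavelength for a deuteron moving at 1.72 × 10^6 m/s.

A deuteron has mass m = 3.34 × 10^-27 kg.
1.15 × 10^-13 m

Using the de Broglie relation λ = h/(mv):

λ = h/(mv)
λ = (6.626 × 10^-34 J·s) / (3.34 × 10^-27 kg × 1.72 × 10^6 m/s)
λ = 1.15 × 10^-13 m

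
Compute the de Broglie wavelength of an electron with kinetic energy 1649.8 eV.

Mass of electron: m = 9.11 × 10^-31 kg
3.02 × 10^-11 m

Using λ = h/√(2mKE):

First convert KE to Joules: KE = 1649.8 eV = 2.643 × 10^-16 J

λ = h/√(2mKE)
λ = (6.626 × 10^-34 J·s) / √(2 × 9.11 × 10^-31 kg × 2.643 × 10^-16 J)
λ = 3.02 × 10^-11 m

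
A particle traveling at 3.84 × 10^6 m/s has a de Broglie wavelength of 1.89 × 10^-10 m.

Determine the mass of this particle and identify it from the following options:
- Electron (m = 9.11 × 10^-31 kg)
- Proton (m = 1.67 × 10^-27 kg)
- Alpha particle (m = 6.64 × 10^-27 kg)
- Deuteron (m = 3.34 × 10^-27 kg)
The particle is an electron.

From λ = h/(mv), solve for mass:

m = h/(λv)
m = (6.626 × 10^-34 J·s) / (1.89 × 10^-10 m × 3.84 × 10^6 m/s)
m = 9.13 × 10^-31 kg

Comparing with the listed masses, this is closest to an electron.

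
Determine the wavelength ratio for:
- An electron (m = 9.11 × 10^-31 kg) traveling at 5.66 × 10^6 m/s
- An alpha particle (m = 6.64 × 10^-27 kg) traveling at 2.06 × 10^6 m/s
λ₁/λ₂ = 2.65 × 10^3

Using λ = h/(mv):

λ₁ = h/(m₁v₁) = 1.29 × 10^-10 m
λ₂ = h/(m₂v₂) = 4.84 × 10^-14 m

Ratio λ₁/λ₂ = (m₂v₂)/(m₁v₁)
         = (6.64 × 10^-27 kg × 2.06 × 10^6 m/s) / (9.11 × 10^-31 kg × 5.66 × 10^6 m/s)
         = 2.65 × 10^3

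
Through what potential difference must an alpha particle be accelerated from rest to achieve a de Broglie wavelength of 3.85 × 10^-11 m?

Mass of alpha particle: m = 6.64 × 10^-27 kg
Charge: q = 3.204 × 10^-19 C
6.96 × 10^-2 V

From λ = h/√(2mqV), we solve for V:

λ² = h²/(2mqV)
V = h²/(2mqλ²)
V = (6.626 × 10^-34 J·s)² / (2 × 6.64 × 10^-27 kg × 3.204 × 10^-19 C × (3.85 × 10^-11 m)²)
V = 6.96 × 10^-2 V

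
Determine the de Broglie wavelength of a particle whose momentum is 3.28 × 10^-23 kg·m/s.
2.02 × 10^-11 m

Using the de Broglie relation λ = h/p:

λ = h/p
λ = (6.626 × 10^-34 J·s) / (3.28 × 10^-23 kg·m/s)
λ = 2.02 × 10^-11 m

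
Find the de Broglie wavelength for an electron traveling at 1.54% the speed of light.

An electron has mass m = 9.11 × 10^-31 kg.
1.58 × 10^-10 m

Using the de Broglie relation λ = h/(mv):

v = 1.54% × c = 4.617 × 10^6 m/s

λ = h/(mv)
λ = (6.626 × 10^-34 J·s) / (9.11 × 10^-31 kg × 4.617 × 10^6 m/s)
λ = 1.58 × 10^-10 m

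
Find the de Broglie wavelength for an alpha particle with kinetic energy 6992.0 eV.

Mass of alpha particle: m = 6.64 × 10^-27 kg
1.72 × 10^-13 m

Using λ = h/√(2mKE):

First convert KE to Joules: KE = 6992.0 eV = 1.120 × 10^-15 J

λ = h/√(2mKE)
λ = (6.626 × 10^-34 J·s) / √(2 × 6.64 × 10^-27 kg × 1.120 × 10^-15 J)
λ = 1.72 × 10^-13 m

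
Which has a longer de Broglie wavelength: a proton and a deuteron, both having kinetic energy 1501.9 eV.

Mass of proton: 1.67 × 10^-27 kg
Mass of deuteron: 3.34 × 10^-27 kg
The proton has the longer wavelength.

Using λ = h/√(2mKE):

For proton: λ₁ = h/√(2m₁KE) = 7.39 × 10^-13 m
For deuteron: λ₂ = h/√(2m₂KE) = 5.23 × 10^-13 m

Since λ ∝ 1/√m at constant kinetic energy, the lighter particle has the longer wavelength.

The proton has the longer de Broglie wavelength.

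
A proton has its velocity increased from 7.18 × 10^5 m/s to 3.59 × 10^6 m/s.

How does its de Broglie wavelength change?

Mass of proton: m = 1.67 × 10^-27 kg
The wavelength decreases by a factor of 5.

Using λ = h/(mv):

Initial wavelength: λ₁ = h/(mv₁) = 5.53 × 10^-13 m
Final wavelength: λ₂ = h/(mv₂) = 1.11 × 10^-13 m

Since λ ∝ 1/v, when velocity increases by a factor of 5, the wavelength decreases by a factor of 5.

λ₂/λ₁ = v₁/v₂ = 1/5

The wavelength decreases by a factor of 5.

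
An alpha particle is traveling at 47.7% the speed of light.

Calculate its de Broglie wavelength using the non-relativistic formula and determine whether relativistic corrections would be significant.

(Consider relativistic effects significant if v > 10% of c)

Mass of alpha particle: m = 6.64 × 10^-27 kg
Yes, relativistic corrections are needed.

Using the non-relativistic de Broglie formula λ = h/(mv):

v = 47.7% × c = 1.430 × 10^8 m/s

λ = h/(mv)
λ = (6.626 × 10^-34 J·s) / (6.64 × 10^-27 kg × 1.430 × 10^8 m/s)
λ = 6.98 × 10^-16 m

Since v = 47.7% of c > 10% of c, relativistic corrections ARE significant and the actual wavelength would differ from this non-relativistic estimate.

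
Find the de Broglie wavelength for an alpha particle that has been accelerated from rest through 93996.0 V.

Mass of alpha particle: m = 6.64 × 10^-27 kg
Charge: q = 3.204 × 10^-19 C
3.31 × 10^-14 m

When a particle is accelerated through voltage V, it gains kinetic energy KE = qV.

The de Broglie wavelength is then λ = h/√(2mqV):

λ = h/√(2mqV)
λ = (6.626 × 10^-34 J·s) / √(2 × 6.64 × 10^-27 kg × 3.204 × 10^-19 C × 93996.0 V)
λ = 3.31 × 10^-14 m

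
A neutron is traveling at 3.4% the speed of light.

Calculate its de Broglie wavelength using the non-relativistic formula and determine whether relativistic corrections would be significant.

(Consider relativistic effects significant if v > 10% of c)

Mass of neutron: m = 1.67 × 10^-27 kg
No, relativistic corrections are not needed.

Using the non-relativistic de Broglie formula λ = h/(mv):

v = 3.4% × c = 1.019 × 10^7 m/s

λ = h/(mv)
λ = (6.626 × 10^-34 J·s) / (1.67 × 10^-27 kg × 1.019 × 10^7 m/s)
λ = 3.89 × 10^-14 m

Since v = 3.4% of c < 10% of c, relativistic corrections are NOT significant and this non-relativistic result is a good approximation.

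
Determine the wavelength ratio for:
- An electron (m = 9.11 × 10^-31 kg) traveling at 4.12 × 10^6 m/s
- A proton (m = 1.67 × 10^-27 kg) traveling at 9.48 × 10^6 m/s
λ₁/λ₂ = 4.22 × 10^3

Using λ = h/(mv):

λ₁ = h/(m₁v₁) = 1.77 × 10^-10 m
λ₂ = h/(m₂v₂) = 4.19 × 10^-14 m

Ratio λ₁/λ₂ = (m₂v₂)/(m₁v₁)
         = (1.67 × 10^-27 kg × 9.48 × 10^6 m/s) / (9.11 × 10^-31 kg × 4.12 × 10^6 m/s)
         = 4.22 × 10^3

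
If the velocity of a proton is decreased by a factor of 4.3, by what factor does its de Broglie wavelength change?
The wavelength increases by a factor of 4.3.

From λ = h/(mv), the wavelength is inversely proportional to velocity:

λ ∝ 1/v

If v → v/4.3, then λ → 4.3λ

When velocity is decreased by a factor of 4.3, the wavelength increases by a factor of 4.3.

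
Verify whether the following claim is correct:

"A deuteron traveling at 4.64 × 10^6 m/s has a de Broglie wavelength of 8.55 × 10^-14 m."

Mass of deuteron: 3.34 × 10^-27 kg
False

The claim is incorrect.

Using λ = h/(mv):
λ = (6.626 × 10^-34 J·s) / (3.34 × 10^-27 kg × 4.64 × 10^6 m/s)
λ = 4.28 × 10^-14 m

The actual wavelength differs from the claimed 8.55 × 10^-14 m.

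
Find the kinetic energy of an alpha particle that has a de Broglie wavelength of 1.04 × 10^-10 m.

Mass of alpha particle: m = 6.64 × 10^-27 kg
3.06 × 10^-21 J (or 0.0191 eV)

From λ = h/√(2mKE), we solve for KE:

λ² = h²/(2mKE)
KE = h²/(2mλ²)
KE = (6.626 × 10^-34 J·s)² / (2 × 6.64 × 10^-27 kg × (1.04 × 10^-10 m)²)
KE = 3.06 × 10^-21 J
KE = 0.0191 eV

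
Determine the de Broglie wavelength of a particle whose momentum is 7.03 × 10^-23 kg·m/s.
9.43 × 10^-12 m

Using the de Broglie relation λ = h/p:

λ = h/p
λ = (6.626 × 10^-34 J·s) / (7.03 × 10^-23 kg·m/s)
λ = 9.43 × 10^-12 m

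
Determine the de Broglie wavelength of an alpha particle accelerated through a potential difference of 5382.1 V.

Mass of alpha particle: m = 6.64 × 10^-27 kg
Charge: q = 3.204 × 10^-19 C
1.38 × 10^-13 m

When a particle is accelerated through voltage V, it gains kinetic energy KE = qV.

The de Broglie wavelength is then λ = h/√(2mqV):

λ = h/√(2mqV)
λ = (6.626 × 10^-34 J·s) / √(2 × 6.64 × 10^-27 kg × 3.204 × 10^-19 C × 5382.1 V)
λ = 1.38 × 10^-13 m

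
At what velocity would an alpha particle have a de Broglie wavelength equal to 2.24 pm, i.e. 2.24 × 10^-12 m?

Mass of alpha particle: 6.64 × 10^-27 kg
4.45 × 10^4 m/s

From λ = h/(mv), solve for v:

v = h/(mλ)
v = (6.626 × 10^-34 J·s) / (6.64 × 10^-27 kg × 2.24 × 10^-12 m)
v = 4.45 × 10^4 m/s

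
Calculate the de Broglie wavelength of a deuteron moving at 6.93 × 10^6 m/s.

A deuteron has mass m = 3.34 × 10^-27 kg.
2.86 × 10^-14 m

Using the de Broglie relation λ = h/(mv):

λ = h/(mv)
λ = (6.626 × 10^-34 J·s) / (3.34 × 10^-27 kg × 6.93 × 10^6 m/s)
λ = 2.86 × 10^-14 m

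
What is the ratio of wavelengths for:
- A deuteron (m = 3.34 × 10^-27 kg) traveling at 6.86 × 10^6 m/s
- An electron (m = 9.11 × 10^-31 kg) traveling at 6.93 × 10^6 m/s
λ₁/λ₂ = 2.76 × 10^-4

Using λ = h/(mv):

λ₁ = h/(m₁v₁) = 2.89 × 10^-14 m
λ₂ = h/(m₂v₂) = 1.05 × 10^-10 m

Ratio λ₁/λ₂ = (m₂v₂)/(m₁v₁)
         = (9.11 × 10^-31 kg × 6.93 × 10^6 m/s) / (3.34 × 10^-27 kg × 6.86 × 10^6 m/s)
         = 2.76 × 10^-4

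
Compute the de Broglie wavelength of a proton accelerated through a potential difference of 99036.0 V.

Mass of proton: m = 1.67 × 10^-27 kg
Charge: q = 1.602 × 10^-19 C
9.10 × 10^-14 m

When a particle is accelerated through voltage V, it gains kinetic energy KE = qV.

The de Broglie wavelength is then λ = h/√(2mqV):

λ = h/√(2mqV)
λ = (6.626 × 10^-34 J·s) / √(2 × 1.67 × 10^-27 kg × 1.602 × 10^-19 C × 99036.0 V)
λ = 9.10 × 10^-14 m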